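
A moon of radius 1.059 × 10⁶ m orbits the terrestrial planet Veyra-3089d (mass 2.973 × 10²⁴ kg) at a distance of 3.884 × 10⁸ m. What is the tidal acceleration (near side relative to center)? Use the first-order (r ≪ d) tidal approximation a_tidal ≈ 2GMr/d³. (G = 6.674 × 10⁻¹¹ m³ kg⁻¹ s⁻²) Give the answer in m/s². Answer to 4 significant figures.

7.172 × 10⁻⁶ m/s²

a_tidal = 2GMr/d³
        = 2 × (6.674 × 10⁻¹¹) × (2.973 × 10²⁴) × (1.059 × 10⁶) / (3.884 × 10⁸)³
        = 7.172 × 10⁻⁶ m/s²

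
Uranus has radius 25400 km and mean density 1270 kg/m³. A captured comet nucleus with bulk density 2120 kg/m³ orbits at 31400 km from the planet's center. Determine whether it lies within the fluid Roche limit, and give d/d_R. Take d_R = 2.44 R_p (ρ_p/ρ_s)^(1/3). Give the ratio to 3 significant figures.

inside; d/d_R ≈ 0.601

d_R = 2.44 × (25400 km) × (1270/2120)^(1/3) = 52250 km
d/d_R = (31400) / (52250) = 0.601
Since d/d_R < 1, the body is inside the Roche limit.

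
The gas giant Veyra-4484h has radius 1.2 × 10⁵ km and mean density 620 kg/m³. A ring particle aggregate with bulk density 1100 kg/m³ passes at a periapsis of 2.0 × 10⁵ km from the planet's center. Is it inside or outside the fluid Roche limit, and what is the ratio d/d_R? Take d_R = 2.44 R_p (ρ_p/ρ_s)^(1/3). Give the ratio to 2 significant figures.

d_R = 2.44 × (1.2 × 10⁵ km) × (620/1100)^(1/3) = 2.419 × 10⁵ km
d/d_R = (2.0 × 10⁵) / (2.419 × 10⁵) = 0.83
Since d/d_R < 1, the body is inside the Roche limit.

inside; d/d_R ≈ 0.83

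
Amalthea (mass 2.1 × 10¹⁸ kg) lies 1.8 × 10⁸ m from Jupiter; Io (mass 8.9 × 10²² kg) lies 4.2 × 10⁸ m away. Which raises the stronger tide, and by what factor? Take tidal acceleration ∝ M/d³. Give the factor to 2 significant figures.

Compare M/d³ for the two perturbers:
Amalthea: (2.1 × 10¹⁸) / (1.8 × 10⁸)³ = 3.601 × 10⁻⁷
Io: (8.9 × 10²²) / (4.2 × 10⁸)³ = 1.201 × 10⁻³
Ratio (larger/smaller) = 3300

Io, by a factor of ≈ 3300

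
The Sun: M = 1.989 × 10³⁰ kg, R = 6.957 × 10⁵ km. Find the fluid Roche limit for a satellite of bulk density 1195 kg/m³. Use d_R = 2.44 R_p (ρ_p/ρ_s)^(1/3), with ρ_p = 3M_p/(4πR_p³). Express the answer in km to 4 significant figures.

1.794 × 10⁶ km

ρ_p = 3M_p/(4πR_p³) = 3 × (1.989 × 10³⁰) / (4π × (6.957 × 10⁸ m)³) = 1410 kg/m³
d_R = 2.44 × 6.957 × 10⁵ km × (1410/1195)^(1/3)
    = 1.794 × 10⁶ km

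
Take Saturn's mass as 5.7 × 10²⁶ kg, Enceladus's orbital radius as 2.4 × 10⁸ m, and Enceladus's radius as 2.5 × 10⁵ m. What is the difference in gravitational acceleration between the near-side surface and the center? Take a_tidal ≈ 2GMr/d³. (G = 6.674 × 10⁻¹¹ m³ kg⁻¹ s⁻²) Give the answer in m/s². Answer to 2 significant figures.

The tidal stretch is the gradient of GM/d² times the body's extent r, hence the 1/d³ dependence.
a_tidal = 2GMr/d³
        = 2 × (6.674 × 10⁻¹¹) × (5.7 × 10²⁶) × (2.5 × 10⁵) / (2.4 × 10⁸)³
        = 1.4 × 10⁻³ m/s²

1.4 × 10⁻³ m/s²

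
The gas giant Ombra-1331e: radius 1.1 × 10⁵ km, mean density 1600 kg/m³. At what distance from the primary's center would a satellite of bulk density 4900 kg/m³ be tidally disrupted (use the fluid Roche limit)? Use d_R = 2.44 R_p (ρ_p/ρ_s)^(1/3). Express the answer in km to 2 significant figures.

1.8 × 10⁵ km

d_R = 2.44 × 1.1 × 10⁵ km × (1600/4900)^(1/3)
    = 1.8 × 10⁵ km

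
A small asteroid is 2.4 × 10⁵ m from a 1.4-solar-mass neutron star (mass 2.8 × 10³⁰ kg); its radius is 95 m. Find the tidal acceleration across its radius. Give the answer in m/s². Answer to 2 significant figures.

a_tidal = 2GMr/d³
        = 2 × (6.674 × 10⁻¹¹) × (2.8 × 10³⁰) × (95) / (2.4 × 10⁵)³
        = 2.6 × 10⁶ m/s²

2.6 × 10⁶ m/s²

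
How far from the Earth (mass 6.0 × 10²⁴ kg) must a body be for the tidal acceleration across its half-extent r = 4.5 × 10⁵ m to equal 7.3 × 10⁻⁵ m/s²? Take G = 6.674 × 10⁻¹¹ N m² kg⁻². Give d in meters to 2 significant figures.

1.7 × 10⁸ m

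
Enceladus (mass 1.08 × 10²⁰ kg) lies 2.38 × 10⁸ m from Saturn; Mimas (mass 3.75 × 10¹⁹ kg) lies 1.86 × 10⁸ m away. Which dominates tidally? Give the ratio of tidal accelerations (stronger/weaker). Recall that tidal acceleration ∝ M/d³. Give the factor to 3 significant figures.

Compare M/d³ for the two perturbers:
Enceladus: (1.08 × 10²⁰) / (2.38 × 10⁸)³ = 8.011 × 10⁻⁶
Mimas: (3.75 × 10¹⁹) / (1.86 × 10⁸)³ = 5.828 × 10⁻⁶
Ratio (larger/smaller) = 1.37

Enceladus, by a factor of ≈ 1.37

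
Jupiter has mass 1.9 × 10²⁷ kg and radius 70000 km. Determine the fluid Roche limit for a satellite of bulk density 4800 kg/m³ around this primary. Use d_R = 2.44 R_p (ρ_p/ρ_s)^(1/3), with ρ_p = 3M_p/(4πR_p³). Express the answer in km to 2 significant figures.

1.1 × 10⁵ km

ρ_p = 3M_p/(4πR_p³) = 3 × (1.9 × 10²⁷) / (4π × (7.0 × 10⁷ m)³) = 1300 kg/m³
d_R = 2.44 × 70000 km × (1300/4800)^(1/3)
    = 1.1 × 10⁵ km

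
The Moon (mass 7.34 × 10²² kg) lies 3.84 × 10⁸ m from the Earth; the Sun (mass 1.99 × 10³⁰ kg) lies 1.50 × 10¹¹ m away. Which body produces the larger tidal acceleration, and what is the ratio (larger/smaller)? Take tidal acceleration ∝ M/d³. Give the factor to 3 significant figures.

The Moon, by a factor of ≈ 2.20

The tide-raising term goes as M/d³ (the gradient of a 1/d² field).
The Moon: (7.34 × 10²²) / (3.84 × 10⁸)³ = 1.296 × 10⁻³
The Sun: (1.99 × 10³⁰) / (1.50 × 10¹¹)³ = 5.896 × 10⁻⁴
Ratio (larger/smaller) = 2.20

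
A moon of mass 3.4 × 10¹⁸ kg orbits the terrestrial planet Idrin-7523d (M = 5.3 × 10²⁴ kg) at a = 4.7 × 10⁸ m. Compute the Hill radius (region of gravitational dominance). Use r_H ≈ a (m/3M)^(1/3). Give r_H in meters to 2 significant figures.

2.8 × 10⁶ m

r_H ≈ a (m/3M)^(1/3)
    = (4.7 × 10⁸) × (3.4 × 10¹⁸ / (3 × 5.3 × 10²⁴))^(1/3)
    = 2.8 × 10⁶ m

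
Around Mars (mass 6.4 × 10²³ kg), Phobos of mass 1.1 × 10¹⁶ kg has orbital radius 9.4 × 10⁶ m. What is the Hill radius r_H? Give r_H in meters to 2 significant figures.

1.7 × 10⁴ m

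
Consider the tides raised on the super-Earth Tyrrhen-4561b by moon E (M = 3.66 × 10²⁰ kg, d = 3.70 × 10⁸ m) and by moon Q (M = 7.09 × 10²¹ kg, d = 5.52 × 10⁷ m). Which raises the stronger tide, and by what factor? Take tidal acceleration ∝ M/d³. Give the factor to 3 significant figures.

Moon Q, by a factor of ≈ 5830

The tide-raising term goes as M/d³ (the gradient of a 1/d² field).
Moon E: (3.66 × 10²⁰) / (3.70 × 10⁸)³ = 7.226 × 10⁻⁶
Moon Q: (7.09 × 10²¹) / (5.52 × 10⁷)³ = 4.215 × 10⁻²
Ratio (larger/smaller) = 5830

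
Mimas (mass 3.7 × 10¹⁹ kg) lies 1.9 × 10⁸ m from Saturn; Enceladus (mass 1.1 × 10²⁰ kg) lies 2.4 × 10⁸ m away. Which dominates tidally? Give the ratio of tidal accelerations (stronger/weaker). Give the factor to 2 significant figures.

Tidal stretch scales as M/d³; compute that for each body.
Mimas: (3.7 × 10¹⁹) / (1.9 × 10⁸)³ = 5.394 × 10⁻⁶
Enceladus: (1.1 × 10²⁰) / (2.4 × 10⁸)³ = 7.957 × 10⁻⁶
Ratio (larger/smaller) = 1.5

Enceladus, by a factor of ≈ 1.5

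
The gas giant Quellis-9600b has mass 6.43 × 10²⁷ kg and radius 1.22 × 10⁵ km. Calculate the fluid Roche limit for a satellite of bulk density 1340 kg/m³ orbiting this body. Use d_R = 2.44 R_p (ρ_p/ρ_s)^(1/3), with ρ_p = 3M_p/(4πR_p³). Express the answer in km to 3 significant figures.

2.55 × 10⁵ km

ρ_p = 3M_p/(4πR_p³) = 3 × (6.43 × 10²⁷) / (4π × (1.22 × 10⁸ m)³) = 845 kg/m³
d_R = 2.44 × 1.22 × 10⁵ km × (845/1340)^(1/3)
    = 2.55 × 10⁵ km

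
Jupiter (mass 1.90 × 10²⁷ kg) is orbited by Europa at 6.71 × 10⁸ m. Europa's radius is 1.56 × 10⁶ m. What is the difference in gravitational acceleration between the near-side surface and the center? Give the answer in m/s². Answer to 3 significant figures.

The tidal stretch is the gradient of GM/d² times the body's extent r, hence the 1/d³ dependence.
Δa = 2GMr/d³
   = 2 × (6.674 × 10⁻¹¹) × (1.90 × 10²⁷) × (1.56 × 10⁶) / (6.71 × 10⁸)³
   = 1.31 × 10⁻³ m/s²

1.31 × 10⁻³ m/s²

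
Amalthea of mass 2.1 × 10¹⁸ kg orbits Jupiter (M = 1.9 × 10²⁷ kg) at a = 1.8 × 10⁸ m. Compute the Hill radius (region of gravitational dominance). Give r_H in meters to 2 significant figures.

1.3 × 10⁵ m

r_H ≈ a (m/3M)^(1/3)
    = (1.8 × 10⁸) × (2.1 × 10¹⁸ / (3 × 1.9 × 10²⁷))^(1/3)
    = 1.3 × 10⁵ m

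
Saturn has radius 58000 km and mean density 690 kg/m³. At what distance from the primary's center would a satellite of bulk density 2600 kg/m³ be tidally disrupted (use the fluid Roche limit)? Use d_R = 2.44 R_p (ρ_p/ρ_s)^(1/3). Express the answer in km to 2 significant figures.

d_R = 2.44 × 58000 km × (690/2600)^(1/3)
    = 91000 km

91000 km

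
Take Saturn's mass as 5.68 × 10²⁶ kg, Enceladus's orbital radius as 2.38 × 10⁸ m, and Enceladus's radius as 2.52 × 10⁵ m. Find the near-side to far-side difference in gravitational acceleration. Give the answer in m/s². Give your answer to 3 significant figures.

2.83 × 10⁻³ m/s²

Differencing GM/(d−r)² and GM/(d+r)² to first order in r/d gives 4GMr/d³.
Δg = 4GMr/d³
   = 4 × (6.674 × 10⁻¹¹) × (5.68 × 10²⁶) × (2.52 × 10⁵) / (2.38 × 10⁸)³
   = 2.83 × 10⁻³ m/s²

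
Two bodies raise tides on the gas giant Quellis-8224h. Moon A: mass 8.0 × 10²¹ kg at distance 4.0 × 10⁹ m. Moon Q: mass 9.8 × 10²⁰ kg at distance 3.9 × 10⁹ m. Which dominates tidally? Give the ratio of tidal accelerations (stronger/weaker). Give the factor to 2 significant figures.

Moon A, by a factor of ≈ 7.6

Tidal acceleration ∝ M/d³, so compare M/d³ for each.
Moon A: (8.0 × 10²¹) / (4.0 × 10⁹)³ = 1.250 × 10⁻⁷
Moon Q: (9.8 × 10²⁰) / (3.9 × 10⁹)³ = 1.652 × 10⁻⁸
Ratio (larger/smaller) = 7.6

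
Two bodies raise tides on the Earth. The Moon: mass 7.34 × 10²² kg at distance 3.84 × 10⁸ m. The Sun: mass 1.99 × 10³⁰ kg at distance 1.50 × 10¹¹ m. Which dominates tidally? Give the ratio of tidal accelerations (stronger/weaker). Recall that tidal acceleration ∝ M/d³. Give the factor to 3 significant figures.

The Moon, by a factor of ≈ 2.20

Tidal stretch scales as M/d³; compute that for each body.
The Moon: (7.34 × 10²²) / (3.84 × 10⁸)³ = 1.296 × 10⁻³
The Sun: (1.99 × 10³⁰) / (1.50 × 10¹¹)³ = 5.896 × 10⁻⁴
Ratio (larger/smaller) = 2.20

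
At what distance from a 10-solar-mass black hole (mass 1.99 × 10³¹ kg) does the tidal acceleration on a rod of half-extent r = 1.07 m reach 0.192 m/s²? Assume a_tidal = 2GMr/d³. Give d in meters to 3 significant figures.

2GMr/d³ = a_tidal  ⇒  d = (2GMr / a_tidal)^(1/3)
d = (2 × 6.674×10⁻¹¹ × (1.99 × 10³¹) × (1.07) / (0.192))^(1/3)
  = 2.46 × 10⁷ m

2.46 × 10⁷ m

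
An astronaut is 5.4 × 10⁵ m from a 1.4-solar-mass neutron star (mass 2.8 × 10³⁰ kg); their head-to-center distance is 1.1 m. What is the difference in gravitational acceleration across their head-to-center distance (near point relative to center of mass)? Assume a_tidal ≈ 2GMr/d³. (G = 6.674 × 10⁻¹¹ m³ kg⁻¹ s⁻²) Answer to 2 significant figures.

2.6 × 10³ m/s²

Δg = 2GMr/d³
   = 2 × (6.674 × 10⁻¹¹) × (2.8 × 10³⁰) × (1.1) / (5.4 × 10⁵)³
   = 2.6 × 10³ m/s²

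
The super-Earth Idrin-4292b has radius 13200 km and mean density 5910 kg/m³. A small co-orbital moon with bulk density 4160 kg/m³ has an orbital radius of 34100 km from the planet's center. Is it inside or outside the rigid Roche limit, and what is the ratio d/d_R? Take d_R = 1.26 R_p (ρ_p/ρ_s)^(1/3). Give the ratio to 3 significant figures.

d_R = 1.26 × (13200 km) × (5910/4160)^(1/3) = 18700 km
d/d_R = (34100) / (18700) = 1.82
Since d/d_R > 1, the body is outside the Roche limit.

outside; d/d_R ≈ 1.82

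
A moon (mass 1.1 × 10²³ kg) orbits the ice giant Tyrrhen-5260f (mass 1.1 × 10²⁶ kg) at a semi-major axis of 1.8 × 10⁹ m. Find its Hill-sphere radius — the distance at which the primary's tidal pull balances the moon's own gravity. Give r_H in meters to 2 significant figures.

1.2 × 10⁸ m

r_H ≈ a (m/3M)^(1/3)
    = (1.8 × 10⁹) × (1.1 × 10²³ / (3 × 1.1 × 10²⁶))^(1/3)
    = 1.2 × 10⁸ m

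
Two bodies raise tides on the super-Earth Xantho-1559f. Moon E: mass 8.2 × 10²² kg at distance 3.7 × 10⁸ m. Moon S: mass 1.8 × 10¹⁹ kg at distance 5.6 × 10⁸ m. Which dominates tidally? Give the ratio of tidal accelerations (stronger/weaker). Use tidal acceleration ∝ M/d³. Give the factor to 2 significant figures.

Moon E, by a factor of ≈ 16000

Compare M/d³ for the two perturbers:
Moon E: (8.2 × 10²²) / (3.7 × 10⁸)³ = 1.619 × 10⁻³
Moon S: (1.8 × 10¹⁹) / (5.6 × 10⁸)³ = 1.025 × 10⁻⁷
Ratio (larger/smaller) = 16000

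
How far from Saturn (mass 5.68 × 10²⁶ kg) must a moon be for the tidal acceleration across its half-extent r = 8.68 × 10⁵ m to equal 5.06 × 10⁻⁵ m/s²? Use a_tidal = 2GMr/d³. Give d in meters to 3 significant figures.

1.09 × 10⁹ m

2GMr/d³ = a_tidal  ⇒  d = (2GMr / a_tidal)^(1/3)
d = (2 × 6.674×10⁻¹¹ × (5.68 × 10²⁶) × (8.68 × 10⁵) / (5.06 × 10⁻⁵))^(1/3)
  = 1.09 × 10⁹ m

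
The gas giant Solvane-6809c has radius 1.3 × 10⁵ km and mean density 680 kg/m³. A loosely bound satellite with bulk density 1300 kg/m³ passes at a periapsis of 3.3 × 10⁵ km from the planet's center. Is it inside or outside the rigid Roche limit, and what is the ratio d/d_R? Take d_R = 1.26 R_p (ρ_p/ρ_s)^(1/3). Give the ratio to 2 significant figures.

d_R = 1.26 × (1.3 × 10⁵ km) × (680/1300)^(1/3) = 1.320 × 10⁵ km
d/d_R = (3.3 × 10⁵) / (1.320 × 10⁵) = 2.5
Since d/d_R > 1, the body is outside the Roche limit.

outside; d/d_R ≈ 2.5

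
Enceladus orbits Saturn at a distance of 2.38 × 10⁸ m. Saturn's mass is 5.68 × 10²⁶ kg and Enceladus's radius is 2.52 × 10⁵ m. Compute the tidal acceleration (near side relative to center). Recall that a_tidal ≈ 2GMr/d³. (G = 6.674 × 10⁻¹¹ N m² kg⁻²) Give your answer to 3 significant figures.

1.42 × 10⁻³ m/s²

The tidal stretch is the gradient of GM/d² times the body's extent r, hence the 1/d³ dependence.
Δg = 2GMr/d³
   = 2 × (6.674 × 10⁻¹¹) × (5.68 × 10²⁶) × (2.52 × 10⁵) / (2.38 × 10⁸)³
   = 1.42 × 10⁻³ m/s²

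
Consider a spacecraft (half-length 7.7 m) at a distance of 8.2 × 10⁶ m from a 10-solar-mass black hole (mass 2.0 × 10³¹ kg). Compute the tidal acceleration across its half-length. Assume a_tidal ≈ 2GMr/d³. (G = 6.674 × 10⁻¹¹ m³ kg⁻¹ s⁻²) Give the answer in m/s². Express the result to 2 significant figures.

Differencing GM/(d−r)² and GM/d² to first order in r/d gives 2GMr/d³.
a_tidal = 2GMr/d³
        = 2 × (6.674 × 10⁻¹¹) × (2.0 × 10³¹) × (7.7) / (8.2 × 10⁶)³
        = 3.7 × 10¹ m/s²

3.7 × 10¹ m/s²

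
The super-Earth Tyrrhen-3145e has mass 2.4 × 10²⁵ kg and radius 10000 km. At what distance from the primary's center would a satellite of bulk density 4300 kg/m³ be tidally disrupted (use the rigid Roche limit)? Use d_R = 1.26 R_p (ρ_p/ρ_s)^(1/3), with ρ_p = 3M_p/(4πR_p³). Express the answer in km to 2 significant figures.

14000 km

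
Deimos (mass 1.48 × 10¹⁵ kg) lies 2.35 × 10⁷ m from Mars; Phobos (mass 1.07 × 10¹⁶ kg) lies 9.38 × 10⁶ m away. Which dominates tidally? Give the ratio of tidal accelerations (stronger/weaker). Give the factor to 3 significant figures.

Phobos, by a factor of ≈ 114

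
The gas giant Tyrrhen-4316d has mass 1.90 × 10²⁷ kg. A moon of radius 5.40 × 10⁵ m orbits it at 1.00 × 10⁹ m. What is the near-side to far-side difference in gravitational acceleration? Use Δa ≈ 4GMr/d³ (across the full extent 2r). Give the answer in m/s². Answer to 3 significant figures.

The field gradient is 2GM/d³; across the full diameter 2r the difference is 4GMr/d³.
Δa = 4GMr/d³
   = 4 × (6.674 × 10⁻¹¹) × (1.90 × 10²⁷) × (5.40 × 10⁵) / (1.00 × 10⁹)³
   = 2.74 × 10⁻⁴ m/s²

2.74 × 10⁻⁴ m/s²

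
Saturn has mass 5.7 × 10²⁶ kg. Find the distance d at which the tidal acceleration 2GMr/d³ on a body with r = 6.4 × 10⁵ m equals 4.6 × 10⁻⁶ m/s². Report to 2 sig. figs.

2GMr/d³ = a_tidal  ⇒  d = (2GMr / a_tidal)^(1/3)
d = (2 × 6.674×10⁻¹¹ × (5.7 × 10²⁶) × (6.4 × 10⁵) / (4.6 × 10⁻⁶))^(1/3)
  = 2.2 × 10⁹ m

2.2 × 10⁹ m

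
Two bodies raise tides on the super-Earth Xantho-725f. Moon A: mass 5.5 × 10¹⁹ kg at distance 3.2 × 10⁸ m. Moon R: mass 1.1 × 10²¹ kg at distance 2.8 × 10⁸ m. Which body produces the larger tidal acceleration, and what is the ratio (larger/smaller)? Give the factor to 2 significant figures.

Moon R, by a factor of ≈ 30

Compare M/d³ for the two perturbers:
Moon A: (5.5 × 10¹⁹) / (3.2 × 10⁸)³ = 1.678 × 10⁻⁶
Moon R: (1.1 × 10²¹) / (2.8 × 10⁸)³ = 5.011 × 10⁻⁵
Ratio (larger/smaller) = 30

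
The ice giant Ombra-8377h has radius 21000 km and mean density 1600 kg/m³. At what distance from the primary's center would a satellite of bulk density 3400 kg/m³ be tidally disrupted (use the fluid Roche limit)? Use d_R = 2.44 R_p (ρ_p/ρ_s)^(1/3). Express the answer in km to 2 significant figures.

40000 km

d_R = 2.44 × 21000 km × (1600/3400)^(1/3)
    = 40000 km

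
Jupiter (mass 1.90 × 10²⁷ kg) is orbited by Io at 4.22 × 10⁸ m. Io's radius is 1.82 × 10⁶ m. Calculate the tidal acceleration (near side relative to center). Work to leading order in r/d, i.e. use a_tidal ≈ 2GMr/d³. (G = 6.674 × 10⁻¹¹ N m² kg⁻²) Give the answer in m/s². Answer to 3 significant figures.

a_tidal = 2GMr/d³
        = 2 × (6.674 × 10⁻¹¹) × (1.90 × 10²⁷) × (1.82 × 10⁶) / (4.22 × 10⁸)³
        = 6.14 × 10⁻³ m/s²

6.14 × 10⁻³ m/s²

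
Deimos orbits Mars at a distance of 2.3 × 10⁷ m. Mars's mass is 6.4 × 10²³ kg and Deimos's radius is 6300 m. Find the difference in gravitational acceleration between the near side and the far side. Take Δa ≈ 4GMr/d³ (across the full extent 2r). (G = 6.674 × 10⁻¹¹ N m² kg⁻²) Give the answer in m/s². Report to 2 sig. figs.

8.8 × 10⁻⁵ m/s²

a_tidal = 4GMr/d³
        = 4 × (6.674 × 10⁻¹¹) × (6.4 × 10²³) × (6300) / (2.3 × 10⁷)³
        = 8.8 × 10⁻⁵ m/s²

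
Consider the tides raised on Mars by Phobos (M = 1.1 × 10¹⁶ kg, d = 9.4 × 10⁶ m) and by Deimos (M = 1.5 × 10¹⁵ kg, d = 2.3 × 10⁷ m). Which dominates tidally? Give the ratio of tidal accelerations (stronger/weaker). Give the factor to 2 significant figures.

Phobos, by a factor of ≈ 110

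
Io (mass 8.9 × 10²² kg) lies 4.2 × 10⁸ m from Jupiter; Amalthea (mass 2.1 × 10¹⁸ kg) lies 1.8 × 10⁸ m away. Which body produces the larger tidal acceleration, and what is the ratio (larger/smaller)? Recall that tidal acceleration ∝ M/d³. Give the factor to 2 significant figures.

Io, by a factor of ≈ 3300

Compare M/d³ for the two perturbers:
Io: (8.9 × 10²²) / (4.2 × 10⁸)³ = 1.201 × 10⁻³
Amalthea: (2.1 × 10¹⁸) / (1.8 × 10⁸)³ = 3.601 × 10⁻⁷
Ratio (larger/smaller) = 3300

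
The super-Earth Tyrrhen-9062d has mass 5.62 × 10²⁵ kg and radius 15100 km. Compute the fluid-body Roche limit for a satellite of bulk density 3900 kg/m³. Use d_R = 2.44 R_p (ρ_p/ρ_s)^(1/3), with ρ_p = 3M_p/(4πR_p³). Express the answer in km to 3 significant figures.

ρ_p = 3M_p/(4πR_p³) = 3 × (5.62 × 10²⁵) / (4π × (1.51 × 10⁷ m)³) = 3900 kg/m³
d_R = 2.44 × 15100 km × (3900/3900)^(1/3)
    = 36800 km

36800 km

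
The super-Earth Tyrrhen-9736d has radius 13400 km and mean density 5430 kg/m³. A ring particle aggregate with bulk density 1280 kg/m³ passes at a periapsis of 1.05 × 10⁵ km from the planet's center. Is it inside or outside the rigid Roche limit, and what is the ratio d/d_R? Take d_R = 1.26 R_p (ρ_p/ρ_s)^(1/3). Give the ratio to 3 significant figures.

d_R = 1.26 × (13400 km) × (5430/1280)^(1/3) = 27330 km
d/d_R = (1.05 × 10⁵) / (27330) = 3.84
Since d/d_R > 1, the body is outside the Roche limit.

outside; d/d_R ≈ 3.84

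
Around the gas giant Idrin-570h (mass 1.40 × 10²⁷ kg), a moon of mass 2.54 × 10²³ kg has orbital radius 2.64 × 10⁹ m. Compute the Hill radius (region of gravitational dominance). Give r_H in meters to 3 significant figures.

1.04 × 10⁸ m

r_H ≈ a (m/3M)^(1/3)
    = (2.64 × 10⁹) × (2.54 × 10²³ / (3 × 1.40 × 10²⁷))^(1/3)
    = 1.04 × 10⁸ m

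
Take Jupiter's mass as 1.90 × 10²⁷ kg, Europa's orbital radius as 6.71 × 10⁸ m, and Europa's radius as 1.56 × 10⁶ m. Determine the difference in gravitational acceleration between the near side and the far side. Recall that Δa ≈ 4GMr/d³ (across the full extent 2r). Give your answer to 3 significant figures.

2.62 × 10⁻³ m/s²

Δg = 4GMr/d³
   = 4 × (6.674 × 10⁻¹¹) × (1.90 × 10²⁷) × (1.56 × 10⁶) / (6.71 × 10⁸)³
   = 2.62 × 10⁻³ m/s²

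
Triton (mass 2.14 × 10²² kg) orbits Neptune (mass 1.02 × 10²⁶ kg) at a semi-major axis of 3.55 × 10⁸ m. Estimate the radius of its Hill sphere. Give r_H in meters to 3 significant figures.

r_H ≈ a (m/3M)^(1/3)
    = (3.55 × 10⁸) × (2.14 × 10²² / (3 × 1.02 × 10²⁶))^(1/3)
    = 1.46 × 10⁷ m

1.46 × 10⁷ m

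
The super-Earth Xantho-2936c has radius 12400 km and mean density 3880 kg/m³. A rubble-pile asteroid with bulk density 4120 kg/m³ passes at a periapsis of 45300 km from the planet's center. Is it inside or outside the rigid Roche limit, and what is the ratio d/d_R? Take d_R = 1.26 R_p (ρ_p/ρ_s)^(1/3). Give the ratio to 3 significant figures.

outside; d/d_R ≈ 2.96

d_R = 1.26 × (12400 km) × (3880/4120)^(1/3) = 15310 km
d/d_R = (45300) / (15310) = 2.96
Since d/d_R > 1, the body is outside the Roche limit.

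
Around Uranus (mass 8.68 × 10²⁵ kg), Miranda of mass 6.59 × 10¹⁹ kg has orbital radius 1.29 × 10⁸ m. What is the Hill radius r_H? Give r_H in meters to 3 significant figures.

r_H ≈ a (m/3M)^(1/3)
    = (1.29 × 10⁸) × (6.59 × 10¹⁹ / (3 × 8.68 × 10²⁵))^(1/3)
    = 8.16 × 10⁵ m

8.16 × 10⁵ m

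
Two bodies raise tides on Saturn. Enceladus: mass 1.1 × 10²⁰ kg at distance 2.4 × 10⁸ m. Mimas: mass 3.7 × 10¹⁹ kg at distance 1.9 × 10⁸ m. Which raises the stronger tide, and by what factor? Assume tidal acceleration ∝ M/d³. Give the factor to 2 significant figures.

Enceladus, by a factor of ≈ 1.5

Compare M/d³ for the two perturbers:
Enceladus: (1.1 × 10²⁰) / (2.4 × 10⁸)³ = 7.957 × 10⁻⁶
Mimas: (3.7 × 10¹⁹) / (1.9 × 10⁸)³ = 5.394 × 10⁻⁶
Ratio (larger/smaller) = 1.5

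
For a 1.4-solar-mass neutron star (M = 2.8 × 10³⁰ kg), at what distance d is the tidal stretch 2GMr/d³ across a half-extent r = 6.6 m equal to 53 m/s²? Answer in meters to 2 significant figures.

3.6 × 10⁶ m

2GMr/d³ = a_tidal  ⇒  d = (2GMr / a_tidal)^(1/3)
d = (2 × 6.674×10⁻¹¹ × (2.8 × 10³⁰) × (6.6) / (53))^(1/3)
  = 3.6 × 10⁶ m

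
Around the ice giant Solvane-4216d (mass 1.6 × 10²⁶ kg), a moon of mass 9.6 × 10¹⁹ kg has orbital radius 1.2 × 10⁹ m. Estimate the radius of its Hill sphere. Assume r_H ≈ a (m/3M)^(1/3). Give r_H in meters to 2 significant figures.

7.0 × 10⁶ m

r_H ≈ a (m/3M)^(1/3)
    = (1.2 × 10⁹) × (9.6 × 10¹⁹ / (3 × 1.6 × 10²⁶))^(1/3)
    = 7.0 × 10⁶ m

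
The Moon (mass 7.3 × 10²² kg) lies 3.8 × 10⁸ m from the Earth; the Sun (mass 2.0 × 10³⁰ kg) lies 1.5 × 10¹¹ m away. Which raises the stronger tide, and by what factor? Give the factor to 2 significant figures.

The Moon, by a factor of ≈ 2.2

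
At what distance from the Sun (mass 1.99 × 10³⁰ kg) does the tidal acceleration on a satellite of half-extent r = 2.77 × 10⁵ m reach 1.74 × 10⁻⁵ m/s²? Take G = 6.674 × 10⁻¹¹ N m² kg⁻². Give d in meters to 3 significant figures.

1.62 × 10¹⁰ m

2GMr/d³ = a_tidal  ⇒  d = (2GMr / a_tidal)^(1/3)
d = (2 × 6.674×10⁻¹¹ × (1.99 × 10³⁰) × (2.77 × 10⁵) / (1.74 × 10⁻⁵))^(1/3)
  = 1.62 × 10¹⁰ m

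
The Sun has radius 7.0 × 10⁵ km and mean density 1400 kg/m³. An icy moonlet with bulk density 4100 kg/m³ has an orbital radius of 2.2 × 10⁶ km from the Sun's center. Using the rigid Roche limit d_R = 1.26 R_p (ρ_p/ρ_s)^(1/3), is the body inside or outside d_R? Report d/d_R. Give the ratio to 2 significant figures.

d_R = 1.26 × (7.0 × 10⁵ km) × (1400/4100)^(1/3) = 6.165 × 10⁵ km
d/d_R = (2.2 × 10⁶) / (6.165 × 10⁵) = 3.6
Since d/d_R > 1, the body is outside the Roche limit.

outside; d/d_R ≈ 3.6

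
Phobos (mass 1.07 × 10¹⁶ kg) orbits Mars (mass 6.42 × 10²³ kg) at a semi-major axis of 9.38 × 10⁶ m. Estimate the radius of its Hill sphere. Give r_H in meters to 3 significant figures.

1.66 × 10⁴ m

r_H ≈ a (m/3M)^(1/3)
    = (9.38 × 10⁶) × (1.07 × 10¹⁶ / (3 × 6.42 × 10²³))^(1/3)
    = 1.66 × 10⁴ m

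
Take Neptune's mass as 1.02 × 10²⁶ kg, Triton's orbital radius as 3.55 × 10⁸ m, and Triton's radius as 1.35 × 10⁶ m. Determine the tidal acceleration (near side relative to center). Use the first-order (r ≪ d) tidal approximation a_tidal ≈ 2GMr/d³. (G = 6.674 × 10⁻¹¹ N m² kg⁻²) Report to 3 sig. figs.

4.11 × 10⁻⁴ m/s²

Δg = 2GMr/d³
   = 2 × (6.674 × 10⁻¹¹) × (1.02 × 10²⁶) × (1.35 × 10⁶) / (3.55 × 10⁸)³
   = 4.11 × 10⁻⁴ m/s²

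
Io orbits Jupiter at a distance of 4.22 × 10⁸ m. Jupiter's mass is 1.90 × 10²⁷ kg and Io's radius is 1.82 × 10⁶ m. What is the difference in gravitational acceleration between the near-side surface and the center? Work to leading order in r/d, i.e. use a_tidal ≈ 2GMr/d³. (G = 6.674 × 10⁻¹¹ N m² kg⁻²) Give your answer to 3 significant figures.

6.14 × 10⁻³ m/s²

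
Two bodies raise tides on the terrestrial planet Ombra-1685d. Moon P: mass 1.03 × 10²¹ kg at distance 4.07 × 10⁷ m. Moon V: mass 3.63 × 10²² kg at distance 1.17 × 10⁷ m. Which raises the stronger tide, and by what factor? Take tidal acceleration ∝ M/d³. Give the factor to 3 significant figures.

Moon V, by a factor of ≈ 1480

Tidal acceleration ∝ M/d³, so compare M/d³ for each.
Moon P: (1.03 × 10²¹) / (4.07 × 10⁷)³ = 1.528 × 10⁻²
Moon V: (3.63 × 10²²) / (1.17 × 10⁷)³ = 2.266 × 10¹
Ratio (larger/smaller) = 1480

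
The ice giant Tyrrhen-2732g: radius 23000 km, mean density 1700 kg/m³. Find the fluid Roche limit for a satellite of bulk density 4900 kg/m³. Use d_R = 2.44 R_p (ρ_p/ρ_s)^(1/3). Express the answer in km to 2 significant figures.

d_R = 2.44 × 23000 km × (1700/4900)^(1/3)
    = 39000 km

39000 km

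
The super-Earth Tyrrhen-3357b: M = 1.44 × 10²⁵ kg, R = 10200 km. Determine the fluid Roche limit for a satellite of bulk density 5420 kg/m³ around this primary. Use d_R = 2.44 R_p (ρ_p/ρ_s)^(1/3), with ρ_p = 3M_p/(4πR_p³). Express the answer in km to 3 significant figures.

ρ_p = 3M_p/(4πR_p³) = 3 × (1.44 × 10²⁵) / (4π × (1.02 × 10⁷ m)³) = 3240 kg/m³
d_R = 2.44 × 10200 km × (3240/5420)^(1/3)
    = 21000 km

21000 km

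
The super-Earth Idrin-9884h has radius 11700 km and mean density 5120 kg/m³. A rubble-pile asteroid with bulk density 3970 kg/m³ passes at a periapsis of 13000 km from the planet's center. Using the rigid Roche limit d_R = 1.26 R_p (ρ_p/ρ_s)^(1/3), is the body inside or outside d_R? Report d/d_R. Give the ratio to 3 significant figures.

d_R = 1.26 × (11700 km) × (5120/3970)^(1/3) = 16050 km
d/d_R = (13000) / (16050) = 0.810
Since d/d_R < 1, the body is inside the Roche limit.

inside; d/d_R ≈ 0.810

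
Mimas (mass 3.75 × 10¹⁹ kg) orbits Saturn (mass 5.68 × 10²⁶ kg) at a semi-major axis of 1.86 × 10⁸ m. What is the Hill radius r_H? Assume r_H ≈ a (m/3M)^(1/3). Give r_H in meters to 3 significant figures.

5.21 × 10⁵ m

r_H ≈ a (m/3M)^(1/3)
    = (1.86 × 10⁸) × (3.75 × 10¹⁹ / (3 × 5.68 × 10²⁶))^(1/3)
    = 5.21 × 10⁵ m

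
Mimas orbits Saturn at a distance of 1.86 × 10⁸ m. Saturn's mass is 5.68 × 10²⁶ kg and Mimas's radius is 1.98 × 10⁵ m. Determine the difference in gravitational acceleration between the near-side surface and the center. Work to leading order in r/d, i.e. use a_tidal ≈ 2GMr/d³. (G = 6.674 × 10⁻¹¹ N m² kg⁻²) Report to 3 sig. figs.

2.33 × 10⁻³ m/s²

Δg = 2GMr/d³
   = 2 × (6.674 × 10⁻¹¹) × (5.68 × 10²⁶) × (1.98 × 10⁵) / (1.86 × 10⁸)³
   = 2.33 × 10⁻³ m/s²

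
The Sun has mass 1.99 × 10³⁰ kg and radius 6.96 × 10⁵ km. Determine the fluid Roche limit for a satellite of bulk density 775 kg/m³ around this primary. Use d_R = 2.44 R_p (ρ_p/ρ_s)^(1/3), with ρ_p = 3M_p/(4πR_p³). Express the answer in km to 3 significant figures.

2.07 × 10⁶ km

ρ_p = 3M_p/(4πR_p³) = 3 × (1.99 × 10³⁰) / (4π × (6.96 × 10⁸ m)³) = 1410 kg/m³
d_R = 2.44 × 6.96 × 10⁵ km × (1410/775)^(1/3)
    = 2.07 × 10⁶ km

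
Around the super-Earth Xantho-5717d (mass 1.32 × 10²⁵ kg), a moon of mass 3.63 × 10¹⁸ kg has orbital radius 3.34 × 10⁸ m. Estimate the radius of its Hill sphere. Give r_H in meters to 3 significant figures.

1.51 × 10⁶ m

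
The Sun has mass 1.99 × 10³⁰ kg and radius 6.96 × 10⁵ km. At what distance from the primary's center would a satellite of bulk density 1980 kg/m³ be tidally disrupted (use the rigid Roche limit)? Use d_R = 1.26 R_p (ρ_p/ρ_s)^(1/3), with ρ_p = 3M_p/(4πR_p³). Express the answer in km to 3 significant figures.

7.83 × 10⁵ km

ρ_p = 3M_p/(4πR_p³) = 3 × (1.99 × 10³⁰) / (4π × (6.96 × 10⁸ m)³) = 1410 kg/m³
d_R = 1.26 × 6.96 × 10⁵ km × (1410/1980)^(1/3)
    = 7.83 × 10⁵ km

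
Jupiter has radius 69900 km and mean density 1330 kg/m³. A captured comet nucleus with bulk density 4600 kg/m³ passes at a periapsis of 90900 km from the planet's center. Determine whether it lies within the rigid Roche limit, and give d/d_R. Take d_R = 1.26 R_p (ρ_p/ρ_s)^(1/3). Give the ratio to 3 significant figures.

outside; d/d_R ≈ 1.56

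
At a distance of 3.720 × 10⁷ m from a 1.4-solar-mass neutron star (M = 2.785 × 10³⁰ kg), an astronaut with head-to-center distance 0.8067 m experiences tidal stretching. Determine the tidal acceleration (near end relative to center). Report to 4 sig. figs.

Δa = 2GMr/d³
   = 2 × (6.674 × 10⁻¹¹) × (2.785 × 10³⁰) × (0.8067) / (3.720 × 10⁷)³
   = 5.825 × 10⁻³ m/s²

5.825 × 10⁻³ m/s²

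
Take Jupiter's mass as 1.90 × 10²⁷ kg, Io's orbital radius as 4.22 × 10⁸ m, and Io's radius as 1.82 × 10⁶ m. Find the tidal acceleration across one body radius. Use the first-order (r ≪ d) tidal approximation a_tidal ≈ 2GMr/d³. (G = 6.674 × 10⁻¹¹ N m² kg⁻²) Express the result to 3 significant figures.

6.14 × 10⁻³ m/s²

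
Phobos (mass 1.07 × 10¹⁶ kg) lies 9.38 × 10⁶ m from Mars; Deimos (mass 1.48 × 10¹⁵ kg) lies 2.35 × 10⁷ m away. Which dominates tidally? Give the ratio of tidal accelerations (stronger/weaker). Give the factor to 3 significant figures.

Phobos, by a factor of ≈ 114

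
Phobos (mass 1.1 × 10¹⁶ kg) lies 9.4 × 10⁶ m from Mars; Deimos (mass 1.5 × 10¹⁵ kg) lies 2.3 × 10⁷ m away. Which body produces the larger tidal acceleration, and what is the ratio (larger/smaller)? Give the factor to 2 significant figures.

Tidal acceleration ∝ M/d³, so compare M/d³ for each.
Phobos: (1.1 × 10¹⁶) / (9.4 × 10⁶)³ = 1.324 × 10⁻⁵
Deimos: (1.5 × 10¹⁵) / (2.3 × 10⁷)³ = 1.233 × 10⁻⁷
Ratio (larger/smaller) = 110

Phobos, by a factor of ≈ 110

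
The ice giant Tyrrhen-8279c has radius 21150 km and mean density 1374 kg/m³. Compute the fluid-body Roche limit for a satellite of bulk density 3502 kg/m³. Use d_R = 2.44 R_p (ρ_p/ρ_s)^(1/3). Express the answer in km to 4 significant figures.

37780 km

d_R = 2.44 × 21150 km × (1374/3502)^(1/3)
    = 37780 km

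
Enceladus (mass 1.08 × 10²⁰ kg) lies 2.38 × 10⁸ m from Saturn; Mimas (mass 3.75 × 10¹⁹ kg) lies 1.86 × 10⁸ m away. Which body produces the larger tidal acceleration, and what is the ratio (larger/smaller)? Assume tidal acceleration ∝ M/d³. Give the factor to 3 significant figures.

Enceladus, by a factor of ≈ 1.37

Tidal acceleration ∝ M/d³, so compare M/d³ for each.
Enceladus: (1.08 × 10²⁰) / (2.38 × 10⁸)³ = 8.011 × 10⁻⁶
Mimas: (3.75 × 10¹⁹) / (1.86 × 10⁸)³ = 5.828 × 10⁻⁶
Ratio (larger/smaller) = 1.37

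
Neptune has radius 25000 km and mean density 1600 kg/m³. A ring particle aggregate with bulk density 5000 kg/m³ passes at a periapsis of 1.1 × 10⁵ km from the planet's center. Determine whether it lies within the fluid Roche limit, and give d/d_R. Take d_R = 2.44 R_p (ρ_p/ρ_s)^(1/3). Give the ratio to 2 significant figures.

outside; d/d_R ≈ 2.6

d_R = 2.44 × (25000 km) × (1600/5000)^(1/3) = 41720 km
d/d_R = (1.1 × 10⁵) / (41720) = 2.6
Since d/d_R > 1, the body is outside the Roche limit.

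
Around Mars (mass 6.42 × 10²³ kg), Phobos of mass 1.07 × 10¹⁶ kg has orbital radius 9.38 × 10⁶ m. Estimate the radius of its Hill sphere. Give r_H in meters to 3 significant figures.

1.66 × 10⁴ m

r_H ≈ a (m/3M)^(1/3)
    = (9.38 × 10⁶) × (1.07 × 10¹⁶ / (3 × 6.42 × 10²³))^(1/3)
    = 1.66 × 10⁴ m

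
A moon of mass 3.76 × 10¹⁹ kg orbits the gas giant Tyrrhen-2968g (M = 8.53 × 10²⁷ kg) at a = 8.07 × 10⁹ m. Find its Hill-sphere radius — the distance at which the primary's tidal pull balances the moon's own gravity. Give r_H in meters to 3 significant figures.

9.17 × 10⁶ m

r_H ≈ a (m/3M)^(1/3)
    = (8.07 × 10⁹) × (3.76 × 10¹⁹ / (3 × 8.53 × 10²⁷))^(1/3)
    = 9.17 × 10⁶ m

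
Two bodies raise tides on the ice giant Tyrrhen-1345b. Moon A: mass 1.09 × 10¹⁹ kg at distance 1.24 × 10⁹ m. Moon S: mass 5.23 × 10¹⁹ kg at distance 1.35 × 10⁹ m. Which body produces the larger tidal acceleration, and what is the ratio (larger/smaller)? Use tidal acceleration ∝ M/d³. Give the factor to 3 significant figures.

Tidal acceleration ∝ M/d³, so compare M/d³ for each.
Moon A: (1.09 × 10¹⁹) / (1.24 × 10⁹)³ = 5.717 × 10⁻⁹
Moon S: (5.23 × 10¹⁹) / (1.35 × 10⁹)³ = 2.126 × 10⁻⁸
Ratio (larger/smaller) = 3.72

Moon S, by a factor of ≈ 3.72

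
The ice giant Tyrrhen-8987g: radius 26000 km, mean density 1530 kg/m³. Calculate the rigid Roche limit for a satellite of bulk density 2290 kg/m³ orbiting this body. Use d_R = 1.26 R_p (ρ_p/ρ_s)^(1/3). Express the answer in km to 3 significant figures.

28600 km

d_R = 1.26 × 26000 km × (1530/2290)^(1/3)
    = 28600 km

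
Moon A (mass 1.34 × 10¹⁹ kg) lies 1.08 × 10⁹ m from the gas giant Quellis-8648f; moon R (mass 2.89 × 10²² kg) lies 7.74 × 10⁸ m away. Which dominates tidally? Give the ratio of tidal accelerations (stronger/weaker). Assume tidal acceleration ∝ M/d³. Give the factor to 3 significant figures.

Moon R, by a factor of ≈ 5860

Tidal stretch scales as M/d³; compute that for each body.
Moon A: (1.34 × 10¹⁹) / (1.08 × 10⁹)³ = 1.064 × 10⁻⁸
Moon R: (2.89 × 10²²) / (7.74 × 10⁸)³ = 6.233 × 10⁻⁵
Ratio (larger/smaller) = 5860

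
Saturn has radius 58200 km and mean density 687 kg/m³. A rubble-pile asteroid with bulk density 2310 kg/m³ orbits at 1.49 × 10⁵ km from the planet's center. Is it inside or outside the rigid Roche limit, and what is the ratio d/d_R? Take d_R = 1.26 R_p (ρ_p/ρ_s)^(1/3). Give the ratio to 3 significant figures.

outside; d/d_R ≈ 3.04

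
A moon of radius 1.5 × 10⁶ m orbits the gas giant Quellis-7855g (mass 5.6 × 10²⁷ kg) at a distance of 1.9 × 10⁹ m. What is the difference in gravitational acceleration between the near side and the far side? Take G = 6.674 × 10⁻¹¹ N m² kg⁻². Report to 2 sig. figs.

3.3 × 10⁻⁴ m/s²

Δa = 4GMr/d³
   = 4 × (6.674 × 10⁻¹¹) × (5.6 × 10²⁷) × (1.5 × 10⁶) / (1.9 × 10⁹)³
   = 3.3 × 10⁻⁴ m/s²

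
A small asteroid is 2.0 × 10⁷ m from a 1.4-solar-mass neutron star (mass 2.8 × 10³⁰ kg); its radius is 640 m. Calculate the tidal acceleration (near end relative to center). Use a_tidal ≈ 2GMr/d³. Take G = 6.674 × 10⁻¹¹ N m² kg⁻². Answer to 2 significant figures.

Δa = 2GMr/d³
   = 2 × (6.674 × 10⁻¹¹) × (2.8 × 10³⁰) × (640) / (2.0 × 10⁷)³
   = 3.0 × 10¹ m/s²

3.0 × 10¹ m/s²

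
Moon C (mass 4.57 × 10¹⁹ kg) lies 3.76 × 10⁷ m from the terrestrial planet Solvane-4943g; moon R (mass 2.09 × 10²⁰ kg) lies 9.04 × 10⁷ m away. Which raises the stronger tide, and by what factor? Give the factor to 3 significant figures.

Moon C, by a factor of ≈ 3.04

Compare M/d³ for the two perturbers:
Moon C: (4.57 × 10¹⁹) / (3.76 × 10⁷)³ = 8.597 × 10⁻⁴
Moon R: (2.09 × 10²⁰) / (9.04 × 10⁷)³ = 2.829 × 10⁻⁴
Ratio (larger/smaller) = 3.04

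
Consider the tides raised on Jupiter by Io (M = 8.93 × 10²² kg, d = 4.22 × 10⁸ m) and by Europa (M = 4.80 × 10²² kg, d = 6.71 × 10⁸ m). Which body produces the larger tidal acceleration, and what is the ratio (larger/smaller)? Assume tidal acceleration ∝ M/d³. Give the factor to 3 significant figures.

Io, by a factor of ≈ 7.48

Tidal stretch scales as M/d³; compute that for each body.
Io: (8.93 × 10²²) / (4.22 × 10⁸)³ = 1.188 × 10⁻³
Europa: (4.80 × 10²²) / (6.71 × 10⁸)³ = 1.589 × 10⁻⁴
Ratio (larger/smaller) = 7.48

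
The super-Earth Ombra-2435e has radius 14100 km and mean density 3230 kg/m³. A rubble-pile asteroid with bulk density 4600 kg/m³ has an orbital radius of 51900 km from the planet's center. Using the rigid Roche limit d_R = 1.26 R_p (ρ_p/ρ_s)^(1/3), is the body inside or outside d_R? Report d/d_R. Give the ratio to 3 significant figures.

outside; d/d_R ≈ 3.29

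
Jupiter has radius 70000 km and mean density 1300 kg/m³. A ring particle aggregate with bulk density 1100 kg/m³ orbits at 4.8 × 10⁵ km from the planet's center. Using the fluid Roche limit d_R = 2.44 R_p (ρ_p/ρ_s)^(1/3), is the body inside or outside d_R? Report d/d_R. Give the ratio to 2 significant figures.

d_R = 2.44 × (70000 km) × (1300/1100)^(1/3) = 1.806 × 10⁵ km
d/d_R = (4.8 × 10⁵) / (1.806 × 10⁵) = 2.7
Since d/d_R > 1, the body is outside the Roche limit.

outside; d/d_R ≈ 2.7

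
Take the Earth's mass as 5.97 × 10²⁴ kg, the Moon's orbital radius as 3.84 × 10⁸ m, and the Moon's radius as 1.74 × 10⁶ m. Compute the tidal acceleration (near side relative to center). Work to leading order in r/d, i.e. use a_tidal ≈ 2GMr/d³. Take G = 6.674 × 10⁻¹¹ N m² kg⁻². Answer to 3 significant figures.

2.45 × 10⁻⁵ m/s²

a_tidal = 2GMr/d³
        = 2 × (6.674 × 10⁻¹¹) × (5.97 × 10²⁴) × (1.74 × 10⁶) / (3.84 × 10⁸)³
        = 2.45 × 10⁻⁵ m/s²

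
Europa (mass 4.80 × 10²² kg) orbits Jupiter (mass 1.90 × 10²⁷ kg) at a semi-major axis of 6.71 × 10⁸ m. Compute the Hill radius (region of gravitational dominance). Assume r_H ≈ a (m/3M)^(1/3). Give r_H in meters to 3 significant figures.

1.37 × 10⁷ m

r_H ≈ a (m/3M)^(1/3)
    = (6.71 × 10⁸) × (4.80 × 10²² / (3 × 1.90 × 10²⁷))^(1/3)
    = 1.37 × 10⁷ m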